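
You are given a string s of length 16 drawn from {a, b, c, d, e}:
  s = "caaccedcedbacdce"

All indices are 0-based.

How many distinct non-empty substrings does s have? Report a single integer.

rank→(start, suffix):
  0 → (1, 'aaccedcedbacdce')
  1 → (2, 'accedcedbacdce')
  2 → (11, 'acdce')
  3 → (10, 'bacdce')
  4 → (0, 'caaccedcedbacdce')
  5 → (3, 'ccedcedbacdce')
  6 → (12, 'cdce')
  7 → (14, 'ce')
  8 → (7, 'cedbacdce')
  9 → (4, 'cedcedbacdce')
  10 → (9, 'dbacdce')
  11 → (13, 'dce')
  12 → (6, 'dcedbacdce')
  13 → (15, 'e')
  14 → (8, 'edbacdce')
  15 → (5, 'edcedbacdce')

SA = [1, 2, 11, 10, 0, 3, 12, 14, 7, 4, 9, 13, 6, 15, 8, 5]
i: (SA[i-1],SA[i]) lcp shared
  1: (1,2) 1 'a'
  2: (2,11) 2 'ac'
  3: (11,10) 0 ''
  4: (10,0) 0 ''
  5: (0,3) 1 'c'
  6: (3,12) 1 'c'
  7: (12,14) 1 'c'
  8: (14,7) 2 'ce'
  9: (7,4) 3 'ced'
  10: (4,9) 0 ''
  11: (9,13) 1 'd'
  12: (13,6) 3 'dce'
  13: (6,15) 0 ''
  14: (15,8) 1 'e'
  15: (8,5) 2 'ed'

n(n+1)/2 = 16·17/2 = 136
Σ LCP = 0 + 1 + 2 + 0 + 0 + 1 + 1 + 1 + 2 + 3 + 0 + 1 + 3 + 0 + 1 + 2 = 18
distinct = 136 − 18 = 118

118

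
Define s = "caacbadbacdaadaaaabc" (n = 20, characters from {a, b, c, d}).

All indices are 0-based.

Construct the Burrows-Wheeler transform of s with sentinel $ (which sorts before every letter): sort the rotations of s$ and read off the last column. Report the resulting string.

cdaacdaababdcab$aaaca

rank  rotation               last
    0  $caacbadbacdaadaaaabc  c
    1  aaaabc$caacbadbacdaad  d
    2  aaabc$caacbadbacdaada  a
    3  aabc$caacbadbacdaadaa  a
    4  aacbadbacdaadaaaabc$c  c
    5  aadaaaabc$caacbadbacd  d
    6  abc$caacbadbacdaadaaa  a
    7  acbadbacdaadaaaabc$ca  a
    8  acdaadaaaabc$caacbadb  b
    9  adaaaabc$caacbadbacda  a
   10  adbacdaadaaaabc$caacb  b
   11  bacdaadaaaabc$caacbad  d
   12  badbacdaadaaaabc$caac  c
   13  bc$caacbadbacdaadaaaa  a
   14  c$caacbadbacdaadaaaab  b
   15  caacbadbacdaadaaaabc$  $
   16  cbadbacdaadaaaabc$caa  a
   17  cdaadaaaabc$caacbadba  a
   18  daaaabc$caacbadbacdaa  a
   19  daadaaaabc$caacbadbac  c
   20  dbacdaadaaaabc$caacba  a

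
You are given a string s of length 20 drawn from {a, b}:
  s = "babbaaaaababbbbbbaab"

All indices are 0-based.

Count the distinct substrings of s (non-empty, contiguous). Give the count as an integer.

rank | idx | suffix
   0 |   4 | aaaaababbbbbbaab
   1 |   5 | aaaababbbbbbaab
   2 |   6 | aaababbbbbbaab
   3 |  17 | aab
   4 |   7 | aababbbbbbaab
   5 |  18 | ab
   6 |   8 | ababbbbbbaab
   7 |   1 | abbaaaaababbbbbbaab
   8 |  10 | abbbbbbaab
   9 |  19 | b
  10 |   3 | baaaaababbbbbbaab
  11 |  16 | baab
  12 |   0 | babbaaaaababbbbbbaab
  13 |   9 | babbbbbbaab
  14 |   2 | bbaaaaababbbbbbaab
  15 |  15 | bbaab
  16 |  14 | bbbaab
  17 |  13 | bbbbaab
  18 |  12 | bbbbbaab
  19 |  11 | bbbbbbaab

SA = [4, 5, 6, 17, 7, 18, 8, 1, 10, 19, 3, 16, 0, 9, 2, 15, 14, 13, 12, 11]
[i] adj suffixes → lcp
  [1] 4/5 → 4 ('aaaa')
  [2] 5/6 → 3 ('aaa')
  [3] 6/17 → 2 ('aa')
  [4] 17/7 → 3 ('aab')
  [5] 7/18 → 1 ('a')
  [6] 18/8 → 2 ('ab')
  [7] 8/1 → 2 ('ab')
  [8] 1/10 → 3 ('abb')
  [9] 10/19 → 0 ('')
  [10] 19/3 → 1 ('b')
  [11] 3/16 → 3 ('baa')
  [12] 16/0 → 2 ('ba')
  [13] 0/9 → 4 ('babb')
  [14] 9/2 → 1 ('b')
  [15] 2/15 → 4 ('bbaa')
  [16] 15/14 → 2 ('bb')
  [17] 14/13 → 3 ('bbb')
  [18] 13/12 → 4 ('bbbb')
  [19] 12/11 → 5 ('bbbbb')

n(n+1)/2 = 20·21/2 = 210
Σ LCP = 0 + 4 + 3 + 2 + 3 + 1 + 2 + 2 + 3 + 0 + 1 + 3 + 2 + 4 + 1 + 4 + 2 + 3 + 4 + 5 = 49
distinct = 210 − 49 = 161

161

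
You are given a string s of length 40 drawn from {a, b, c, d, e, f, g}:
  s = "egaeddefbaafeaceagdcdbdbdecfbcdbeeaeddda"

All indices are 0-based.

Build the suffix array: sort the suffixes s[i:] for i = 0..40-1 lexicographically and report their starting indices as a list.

sorted suffixes:
  #0 SA[0]=39  'a'
  #1 SA[1]=9  'aafeaceagdcdbdbdecfbcdbeeaeddda'
  #2 SA[2]=13  'aceagdcdbdbdecfbcdbeeaeddda'
  #3 SA[3]=34  'aeddda'
  #4 SA[4]=2  'aeddefbaafeaceagdcdbdbdecfbcdbeeaeddda'
  #5 SA[5]=10  'afeaceagdcdbdbdecfbcdbeeaeddda'
  #6 SA[6]=16  'agdcdbdbdecfbcdbeeaeddda'
  #7 SA[7]=8  'baafeaceagdcdbdbdecfbcdbeeaeddda'
  #8 SA[8]=28  'bcdbeeaeddda'
  #9 SA[9]=21  'bdbdecfbcdbeeaeddda'
  #10 SA[10]=23  'bdecfbcdbeeaeddda'
  #11 SA[11]=31  'beeaeddda'
  #12 SA[12]=19  'cdbdbdecfbcdbeeaeddda'
  #13 SA[13]=29  'cdbeeaeddda'
  #14 SA[14]=14  'ceagdcdbdbdecfbcdbeeaeddda'
  #15 SA[15]=26  'cfbcdbeeaeddda'
  #16 SA[16]=38  'da'
  #17 SA[17]=20  'dbdbdecfbcdbeeaeddda'
  #18 SA[18]=22  'dbdecfbcdbeeaeddda'
  #19 SA[19]=30  'dbeeaeddda'
  #20 SA[20]=18  'dcdbdbdecfbcdbeeaeddda'
  #21 SA[21]=37  'dda'
  #22 SA[22]=36  'ddda'
  #23 SA[23]=4  'ddefbaafeaceagdcdbdbdecfbcdbeeaeddda'
  #24 SA[24]=24  'decfbcdbeeaeddda'
  #25 SA[25]=5  'defbaafeaceagdcdbdbdecfbcdbeeaeddda'
  #26 SA[26]=12  'eaceagdcdbdbdecfbcdbeeaeddda'
  #27 SA[27]=33  'eaeddda'
  #28 SA[28]=15  'eagdcdbdbdecfbcdbeeaeddda'
  #29 SA[29]=25  'ecfbcdbeeaeddda'
  #30 SA[30]=35  'eddda'
  #31 SA[31]=3  'eddefbaafeaceagdcdbdbdecfbcdbeeaeddda'
  #32 SA[32]=32  'eeaeddda'
  #33 SA[33]=6  'efbaafeaceagdcdbdbdecfbcdbeeaeddda'
  #34 SA[34]=0  'egaeddefbaafeaceagdcdbdbdecfbcdbeeaeddda'
  #35 SA[35]=7  'fbaafeaceagdcdbdbdecfbcdbeeaeddda'
  #36 SA[36]=27  'fbcdbeeaeddda'
  #37 SA[37]=11  'feaceagdcdbdbdecfbcdbeeaeddda'
  #38 SA[38]=1  'gaeddefbaafeaceagdcdbdbdecfbcdbeeaeddda'
  #39 SA[39]=17  'gdcdbdbdecfbcdbeeaeddda'

[39, 9, 13, 34, 2, 10, 16, 8, 28, 21, 23, 31, 19, 29, 14, 26, 38, 20, 22, 30, 18, 37, 36, 4, 24, 5, 12, 33, 15, 25, 35, 3, 32, 6, 0, 7, 27, 11, 1, 17]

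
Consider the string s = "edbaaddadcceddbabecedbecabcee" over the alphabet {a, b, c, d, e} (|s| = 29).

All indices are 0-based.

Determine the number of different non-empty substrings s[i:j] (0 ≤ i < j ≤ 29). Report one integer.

395

rank→(start, suffix):
  0 → (3, 'aaddadcceddbabecedbecabcee')
  1 → (24, 'abcee')
  2 → (15, 'abecedbecabcee')
  3 → (7, 'adcceddbabecedbecabcee')
  4 → (4, 'addadcceddbabecedbecabcee')
  5 → (2, 'baaddadcceddbabecedbecabcee')
  6 → (14, 'babecedbecabcee')
  7 → (25, 'bcee')
  8 → (21, 'becabcee')
  9 → (16, 'becedbecabcee')
  10 → (23, 'cabcee')
  11 → (9, 'cceddbabecedbecabcee')
  12 → (18, 'cedbecabcee')
  13 → (10, 'ceddbabecedbecabcee')
  14 → (26, 'cee')
  15 → (6, 'dadcceddbabecedbecabcee')
  16 → (1, 'dbaaddadcceddbabecedbecabcee')
  17 → (13, 'dbabecedbecabcee')
  18 → (20, 'dbecabcee')
  19 → (8, 'dcceddbabecedbecabcee')
  20 → (5, 'ddadcceddbabecedbecabcee')
  21 → (12, 'ddbabecedbecabcee')
  22 → (28, 'e')
  23 → (22, 'ecabcee')
  24 → (17, 'ecedbecabcee')
  25 → (0, 'edbaaddadcceddbabecedbecabcee')
  26 → (19, 'edbecabcee')
  27 → (11, 'eddbabecedbecabcee')
  28 → (27, 'ee')

SA = [3, 24, 15, 7, 4, 2, 14, 25, 21, 16, 23, 9, 18, 10, 26, 6, 1, 13, 20, 8, 5, 12, 28, 22, 17, 0, 19, 11, 27]
rank  pair      lcp
   1  s[3:],s[24:]  1  'a'
   2  s[24:],s[15:]  2  'ab'
   3  s[15:],s[7:]  1  'a'
   4  s[7:],s[4:]  2  'ad'
   5  s[4:],s[2:]  0  ''
   6  s[2:],s[14:]  2  'ba'
   7  s[14:],s[25:]  1  'b'
   8  s[25:],s[21:]  1  'b'
   9  s[21:],s[16:]  3  'bec'
  10  s[16:],s[23:]  0  ''
  11  s[23:],s[9:]  1  'c'
  12  s[9:],s[18:]  1  'c'
  13  s[18:],s[10:]  3  'ced'
  14  s[10:],s[26:]  2  'ce'
  15  s[26:],s[6:]  0  ''
  16  s[6:],s[1:]  1  'd'
  17  s[1:],s[13:]  3  'dba'
  18  s[13:],s[20:]  2  'db'
  19  s[20:],s[8:]  1  'd'
  20  s[8:],s[5:]  1  'd'
  21  s[5:],s[12:]  2  'dd'
  22  s[12:],s[28:]  0  ''
  23  s[28:],s[22:]  1  'e'
  24  s[22:],s[17:]  2  'ec'
  25  s[17:],s[0:]  1  'e'
  26  s[0:],s[19:]  3  'edb'
  27  s[19:],s[11:]  2  'ed'
  28  s[11:],s[27:]  1  'e'

n(n+1)/2 = 29·30/2 = 435
Σ LCP = 0 + 1 + 2 + 1 + 2 + 0 + 2 + 1 + 1 + 3 + 0 + 1 + 1 + 3 + 2 + 0 + 1 + 3 + 2 + 1 + 1 + 2 + 0 + 1 + 2 + 1 + 3 + 2 + 1 = 40
distinct = 435 − 40 = 395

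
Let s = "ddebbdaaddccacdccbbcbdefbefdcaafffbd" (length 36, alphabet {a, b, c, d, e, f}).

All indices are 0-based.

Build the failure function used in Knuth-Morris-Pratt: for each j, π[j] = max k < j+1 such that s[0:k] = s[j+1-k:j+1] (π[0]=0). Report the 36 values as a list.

π[0] = 0
j=1 s[j]='d': π[1]=1 (border 'd')
j=2 s[j]='e': k: 1→0; π[2]=0 (border '')
j=3 s[j]='b': π[3]=0 (border '')
j=4 s[j]='b': π[4]=0 (border '')
j=5 s[j]='d': π[5]=1 (border 'd')
j=6 s[j]='a': k: 1→0; π[6]=0 (border '')
j=7 s[j]='a': π[7]=0 (border '')
j=8 s[j]='d': π[8]=1 (border 'd')
j=9 s[j]='d': π[9]=2 (border 'dd')
j=10 s[j]='c': k: 2→1→0; π[10]=0 (border '')
j=11 s[j]='c': π[11]=0 (border '')
j=12 s[j]='a': π[12]=0 (border '')
j=13 s[j]='c': π[13]=0 (border '')
j=14 s[j]='d': π[14]=1 (border 'd')
j=15 s[j]='c': k: 1→0; π[15]=0 (border '')
j=16 s[j]='c': π[16]=0 (border '')
j=17 s[j]='b': π[17]=0 (border '')
j=18 s[j]='b': π[18]=0 (border '')
j=19 s[j]='c': π[19]=0 (border '')
j=20 s[j]='b': π[20]=0 (border '')
j=21 s[j]='d': π[21]=1 (border 'd')
j=22 s[j]='e': k: 1→0; π[22]=0 (border '')
j=23 s[j]='f': π[23]=0 (border '')
j=24 s[j]='b': π[24]=0 (border '')
j=25 s[j]='e': π[25]=0 (border '')
j=26 s[j]='f': π[26]=0 (border '')
j=27 s[j]='d': π[27]=1 (border 'd')
j=28 s[j]='c': k: 1→0; π[28]=0 (border '')
j=29 s[j]='a': π[29]=0 (border '')
j=30 s[j]='a': π[30]=0 (border '')
j=31 s[j]='f': π[31]=0 (border '')
j=32 s[j]='f': π[32]=0 (border '')
j=33 s[j]='f': π[33]=0 (border '')
j=34 s[j]='b': π[34]=0 (border '')
j=35 s[j]='d': π[35]=1 (border 'd')

[0, 1, 0, 0, 0, 1, 0, 0, 1, 2, 0, 0, 0, 0, 1, 0, 0, 0, 0, 0, 0, 1, 0, 0, 0, 0, 0, 1, 0, 0, 0, 0, 0, 0, 0, 1]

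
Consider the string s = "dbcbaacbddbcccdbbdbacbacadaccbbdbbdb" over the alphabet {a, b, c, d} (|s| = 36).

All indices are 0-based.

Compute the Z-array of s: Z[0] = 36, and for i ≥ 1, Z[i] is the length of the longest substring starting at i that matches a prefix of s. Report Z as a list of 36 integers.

Z[0]=36
i=1: i≥r, start 0; Z[1]=0
i=2: i≥r, start 0; Z[2]=0
i=3: i≥r, start 0; Z[3]=0
i=4: i≥r, start 0; Z[4]=0
i=5: i≥r, start 0; Z[5]=0
i=6: i≥r, start 0; Z[6]=0
i=7: i≥r, start 0; Z[7]=0
i=8: i≥r, start 0; Z[8]=1 extend→box=[8,9)
i=9: i≥r, start 0; Z[9]=3 extend→box=[9,12)
i=10: min(r-i=2, Z[1]=0)=0; Z[10]=0
i=11: min(r-i=1, Z[2]=0)=0; Z[11]=0
i=12: i≥r, start 0; Z[12]=0
i=13: i≥r, start 0; Z[13]=0
i=14: i≥r, start 0; Z[14]=2 extend→box=[14,16)
i=15: min(r-i=1, Z[1]=0)=0; Z[15]=0
i=16: i≥r, start 0; Z[16]=0
i=17: i≥r, start 0; Z[17]=2 extend→box=[17,19)
i=18: min(r-i=1, Z[1]=0)=0; Z[18]=0
i=19: i≥r, start 0; Z[19]=0
i=20: i≥r, start 0; Z[20]=0
i=21: i≥r, start 0; Z[21]=0
i=22: i≥r, start 0; Z[22]=0
i=23: i≥r, start 0; Z[23]=0
i=24: i≥r, start 0; Z[24]=0
i=25: i≥r, start 0; Z[25]=1 extend→box=[25,26)
i=26: i≥r, start 0; Z[26]=0
i=27: i≥r, start 0; Z[27]=0
i=28: i≥r, start 0; Z[28]=0
i=29: i≥r, start 0; Z[29]=0
i=30: i≥r, start 0; Z[30]=0
i=31: i≥r, start 0; Z[31]=2 extend→box=[31,33)
i=32: min(r-i=1, Z[1]=0)=0; Z[32]=0
i=33: i≥r, start 0; Z[33]=0
i=34: i≥r, start 0; Z[34]=2 extend→box=[34,36)
i=35: min(r-i=1, Z[1]=0)=0; Z[35]=0

[36, 0, 0, 0, 0, 0, 0, 0, 1, 3, 0, 0, 0, 0, 2, 0, 0, 2, 0, 0, 0, 0, 0, 0, 0, 1, 0, 0, 0, 0, 0, 2, 0, 0, 2, 0]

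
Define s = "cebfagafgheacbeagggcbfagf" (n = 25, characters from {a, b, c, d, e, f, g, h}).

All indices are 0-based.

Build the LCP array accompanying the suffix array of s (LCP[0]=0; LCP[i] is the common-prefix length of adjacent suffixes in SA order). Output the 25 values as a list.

[0, 1, 1, 2, 2, 0, 1, 4, 0, 2, 1, 0, 2, 1, 0, 1, 3, 1, 0, 1, 1, 1, 2, 1, 0]

sorted suffixes:
  #0 SA[0]=11  'acbeagggcbfagf'
  #1 SA[1]=6  'afgheacbeagggcbfagf'
  #2 SA[2]=4  'agafgheacbeagggcbfagf'
  #3 SA[3]=22  'agf'
  #4 SA[4]=15  'agggcbfagf'
  #5 SA[5]=13  'beagggcbfagf'
  #6 SA[6]=2  'bfagafgheacbeagggcbfagf'
  #7 SA[7]=20  'bfagf'
  #8 SA[8]=12  'cbeagggcbfagf'
  #9 SA[9]=19  'cbfagf'
  #10 SA[10]=0  'cebfagafgheacbeagggcbfagf'
  #11 SA[11]=10  'eacbeagggcbfagf'
  #12 SA[12]=14  'eagggcbfagf'
  #13 SA[13]=1  'ebfagafgheacbeagggcbfagf'
  #14 SA[14]=24  'f'
  #15 SA[15]=3  'fagafgheacbeagggcbfagf'
  #16 SA[16]=21  'fagf'
  #17 SA[17]=7  'fgheacbeagggcbfagf'
  #18 SA[18]=5  'gafgheacbeagggcbfagf'
  #19 SA[19]=18  'gcbfagf'
  #20 SA[20]=23  'gf'
  #21 SA[21]=17  'ggcbfagf'
  #22 SA[22]=16  'gggcbfagf'
  #23 SA[23]=8  'gheacbeagggcbfagf'
  #24 SA[24]=9  'heacbeagggcbfagf'

SA = [11, 6, 4, 22, 15, 13, 2, 20, 12, 19, 0, 10, 14, 1, 24, 3, 21, 7, 5, 18, 23, 17, 16, 8, 9]
[i] adj suffixes → lcp
  [1] 11/6 → 1 ('a')
  [2] 6/4 → 1 ('a')
  [3] 4/22 → 2 ('ag')
  [4] 22/15 → 2 ('ag')
  [5] 15/13 → 0 ('')
  [6] 13/2 → 1 ('b')
  [7] 2/20 → 4 ('bfag')
  [8] 20/12 → 0 ('')
  [9] 12/19 → 2 ('cb')
  [10] 19/0 → 1 ('c')
  [11] 0/10 → 0 ('')
  [12] 10/14 → 2 ('ea')
  [13] 14/1 → 1 ('e')
  [14] 1/24 → 0 ('')
  [15] 24/3 → 1 ('f')
  [16] 3/21 → 3 ('fag')
  [17] 21/7 → 1 ('f')
  [18] 7/5 → 0 ('')
  [19] 5/18 → 1 ('g')
  [20] 18/23 → 1 ('g')
  [21] 23/17 → 1 ('g')
  [22] 17/16 → 2 ('gg')
  [23] 16/8 → 1 ('g')
  [24] 8/9 → 0 ('')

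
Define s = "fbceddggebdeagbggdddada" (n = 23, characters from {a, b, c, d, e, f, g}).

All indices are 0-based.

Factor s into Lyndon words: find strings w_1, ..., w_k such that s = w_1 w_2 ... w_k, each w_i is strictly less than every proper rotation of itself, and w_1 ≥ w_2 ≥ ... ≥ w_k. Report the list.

["f", "bceddggebde", "agbggddd", "ad", "a"]

emit factor 1: 'f' (i=0, period=1)
emit factor 2: 'bceddggebde' (i=1, period=11)
emit factor 3: 'agbggddd' (i=12, period=8)
emit factor 4: 'ad' (i=20, period=2)
emit factor 5: 'a' (i=22, period=1)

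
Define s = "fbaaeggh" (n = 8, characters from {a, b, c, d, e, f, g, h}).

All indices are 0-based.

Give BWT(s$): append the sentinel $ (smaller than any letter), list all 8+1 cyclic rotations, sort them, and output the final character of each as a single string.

rank  rotation   last
    0  $fbaaeggh  h
    1  aaeggh$fb  b
    2  aeggh$fba  a
    3  baaeggh$f  f
    4  eggh$fbaa  a
    5  fbaaeggh$  $
    6  ggh$fbaae  e
    7  gh$fbaaeg  g
    8  h$fbaaegg  g

hbafa$egg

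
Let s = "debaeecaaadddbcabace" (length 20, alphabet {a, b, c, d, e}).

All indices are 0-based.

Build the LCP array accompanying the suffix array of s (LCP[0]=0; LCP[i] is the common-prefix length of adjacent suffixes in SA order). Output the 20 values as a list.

sorted suffixes:
  #0 SA[0]=7  'aaadddbcabace'
  #1 SA[1]=8  'aadddbcabace'
  #2 SA[2]=15  'abace'
  #3 SA[3]=17  'ace'
  #4 SA[4]=9  'adddbcabace'
  #5 SA[5]=3  'aeecaaadddbcabace'
  #6 SA[6]=16  'bace'
  #7 SA[7]=2  'baeecaaadddbcabace'
  #8 SA[8]=13  'bcabace'
  #9 SA[9]=6  'caaadddbcabace'
  #10 SA[10]=14  'cabace'
  #11 SA[11]=18  'ce'
  #12 SA[12]=12  'dbcabace'
  #13 SA[13]=11  'ddbcabace'
  #14 SA[14]=10  'dddbcabace'
  #15 SA[15]=0  'debaeecaaadddbcabace'
  #16 SA[16]=19  'e'
  #17 SA[17]=1  'ebaeecaaadddbcabace'
  #18 SA[18]=5  'ecaaadddbcabace'
  #19 SA[19]=4  'eecaaadddbcabace'

SA = [7, 8, 15, 17, 9, 3, 16, 2, 13, 6, 14, 18, 12, 11, 10, 0, 19, 1, 5, 4]
i: (SA[i-1],SA[i]) lcp shared
  1: (7,8) 2 'aa'
  2: (8,15) 1 'a'
  3: (15,17) 1 'a'
  4: (17,9) 1 'a'
  5: (9,3) 1 'a'
  6: (3,16) 0 ''
  7: (16,2) 2 'ba'
  8: (2,13) 1 'b'
  9: (13,6) 0 ''
  10: (6,14) 2 'ca'
  11: (14,18) 1 'c'
  12: (18,12) 0 ''
  13: (12,11) 1 'd'
  14: (11,10) 2 'dd'
  15: (10,0) 1 'd'
  16: (0,19) 0 ''
  17: (19,1) 1 'e'
  18: (1,5) 1 'e'
  19: (5,4) 1 'e'

[0, 2, 1, 1, 1, 1, 0, 2, 1, 0, 2, 1, 0, 1, 2, 1, 0, 1, 1, 1]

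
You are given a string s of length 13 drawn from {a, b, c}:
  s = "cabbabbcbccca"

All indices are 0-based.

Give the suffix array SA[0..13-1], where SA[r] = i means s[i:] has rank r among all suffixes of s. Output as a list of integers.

rank | idx | suffix
   0 |  12 | a
   1 |   1 | abbabbcbccca
   2 |   4 | abbcbccca
   3 |   3 | babbcbccca
   4 |   2 | bbabbcbccca
   5 |   5 | bbcbccca
   6 |   6 | bcbccca
   7 |   8 | bccca
   8 |  11 | ca
   9 |   0 | cabbabbcbccca
  10 |   7 | cbccca
  11 |  10 | cca
  12 |   9 | ccca

[12, 1, 4, 3, 2, 5, 6, 8, 11, 0, 7, 10, 9]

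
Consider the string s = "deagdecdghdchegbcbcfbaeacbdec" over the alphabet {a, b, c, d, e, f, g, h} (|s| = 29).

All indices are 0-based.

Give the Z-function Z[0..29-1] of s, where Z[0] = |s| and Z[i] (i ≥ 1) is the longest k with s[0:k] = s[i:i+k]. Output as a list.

Z[0]=29
i=1: i≥r, start 0; Z[1]=0
i=2: i≥r, start 0; Z[2]=0
i=3: i≥r, start 0; Z[3]=0
i=4: i≥r, start 0; Z[4]=2 grow→box=[4,6)
i=5: min(r-i=1, Z[1]=0)=0; Z[5]=0
i=6: i≥r, start 0; Z[6]=0
i=7: i≥r, start 0; Z[7]=1 grow→box=[7,8)
i=8: i≥r, start 0; Z[8]=0
i=9: i≥r, start 0; Z[9]=0
i=10: i≥r, start 0; Z[10]=1 grow→box=[10,11)
i=11: i≥r, start 0; Z[11]=0
i=12: i≥r, start 0; Z[12]=0
i=13: i≥r, start 0; Z[13]=0
i=14: i≥r, start 0; Z[14]=0
i=15: i≥r, start 0; Z[15]=0
i=16: i≥r, start 0; Z[16]=0
i=17: i≥r, start 0; Z[17]=0
i=18: i≥r, start 0; Z[18]=0
i=19: i≥r, start 0; Z[19]=0
i=20: i≥r, start 0; Z[20]=0
i=21: i≥r, start 0; Z[21]=0
i=22: i≥r, start 0; Z[22]=0
i=23: i≥r, start 0; Z[23]=0
i=24: i≥r, start 0; Z[24]=0
i=25: i≥r, start 0; Z[25]=0
i=26: i≥r, start 0; Z[26]=2 grow→box=[26,28)
i=27: min(r-i=1, Z[1]=0)=0; Z[27]=0
i=28: i≥r, start 0; Z[28]=0

[29, 0, 0, 0, 2, 0, 0, 1, 0, 0, 1, 0, 0, 0, 0, 0, 0, 0, 0, 0, 0, 0, 0, 0, 0, 0, 2, 0, 0]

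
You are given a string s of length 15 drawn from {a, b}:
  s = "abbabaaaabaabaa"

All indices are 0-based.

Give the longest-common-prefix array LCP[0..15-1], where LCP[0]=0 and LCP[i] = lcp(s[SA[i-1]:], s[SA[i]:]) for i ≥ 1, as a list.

[0, 1, 2, 3, 2, 5, 1, 4, 4, 2, 0, 3, 3, 2, 1]

sorted suffixes:
  #0 SA[0]=14  'a'
  #1 SA[1]=13  'aa'
  #2 SA[2]=5  'aaaabaabaa'
  #3 SA[3]=6  'aaabaabaa'
  #4 SA[4]=10  'aabaa'
  #5 SA[5]=7  'aabaabaa'
  #6 SA[6]=11  'abaa'
  #7 SA[7]=3  'abaaaabaabaa'
  #8 SA[8]=8  'abaabaa'
  #9 SA[9]=0  'abbabaaaabaabaa'
  #10 SA[10]=12  'baa'
  #11 SA[11]=4  'baaaabaabaa'
  #12 SA[12]=9  'baabaa'
  #13 SA[13]=2  'babaaaabaabaa'
  #14 SA[14]=1  'bbabaaaabaabaa'

SA = [14, 13, 5, 6, 10, 7, 11, 3, 8, 0, 12, 4, 9, 2, 1]
rank  pair      lcp
   1  s[14:],s[13:]  1  'a'
   2  s[13:],s[5:]  2  'aa'
   3  s[5:],s[6:]  3  'aaa'
   4  s[6:],s[10:]  2  'aa'
   5  s[10:],s[7:]  5  'aabaa'
   6  s[7:],s[11:]  1  'a'
   7  s[11:],s[3:]  4  'abaa'
   8  s[3:],s[8:]  4  'abaa'
   9  s[8:],s[0:]  2  'ab'
  10  s[0:],s[12:]  0  ''
  11  s[12:],s[4:]  3  'baa'
  12  s[4:],s[9:]  3  'baa'
  13  s[9:],s[2:]  2  'ba'
  14  s[2:],s[1:]  1  'b'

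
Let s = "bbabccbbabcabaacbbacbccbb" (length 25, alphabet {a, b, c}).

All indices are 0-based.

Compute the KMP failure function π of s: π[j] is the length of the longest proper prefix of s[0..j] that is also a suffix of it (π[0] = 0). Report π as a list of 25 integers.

π[0] = 0
j=1 s[j]='b': π[1]=1 (border 'b')
j=2 s[j]='a': k: 1→0; π[2]=0 (border '')
j=3 s[j]='b': π[3]=1 (border 'b')
j=4 s[j]='c': k: 1→0; π[4]=0 (border '')
j=5 s[j]='c': π[5]=0 (border '')
j=6 s[j]='b': π[6]=1 (border 'b')
j=7 s[j]='b': π[7]=2 (border 'bb')
j=8 s[j]='a': π[8]=3 (border 'bba')
j=9 s[j]='b': π[9]=4 (border 'bbab')
j=10 s[j]='c': π[10]=5 (border 'bbabc')
j=11 s[j]='a': k: 5→0; π[11]=0 (border '')
j=12 s[j]='b': π[12]=1 (border 'b')
j=13 s[j]='a': k: 1→0; π[13]=0 (border '')
j=14 s[j]='a': π[14]=0 (border '')
j=15 s[j]='c': π[15]=0 (border '')
j=16 s[j]='b': π[16]=1 (border 'b')
j=17 s[j]='b': π[17]=2 (border 'bb')
j=18 s[j]='a': π[18]=3 (border 'bba')
j=19 s[j]='c': k: 3→0; π[19]=0 (border '')
j=20 s[j]='b': π[20]=1 (border 'b')
j=21 s[j]='c': k: 1→0; π[21]=0 (border '')
j=22 s[j]='c': π[22]=0 (border '')
j=23 s[j]='b': π[23]=1 (border 'b')
j=24 s[j]='b': π[24]=2 (border 'bb')

[0, 1, 0, 1, 0, 0, 1, 2, 3, 4, 5, 0, 1, 0, 0, 0, 1, 2, 3, 0, 1, 0, 0, 1, 2]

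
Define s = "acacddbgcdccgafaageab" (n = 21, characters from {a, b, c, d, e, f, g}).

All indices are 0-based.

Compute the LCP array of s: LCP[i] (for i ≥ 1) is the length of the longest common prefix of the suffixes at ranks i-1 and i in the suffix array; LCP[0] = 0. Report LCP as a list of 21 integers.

[0, 1, 1, 2, 1, 1, 0, 1, 0, 1, 1, 2, 1, 0, 1, 1, 0, 0, 0, 1, 1]

rank→(start, suffix):
  0 → (15, 'aageab')
  1 → (19, 'ab')
  2 → (0, 'acacddbgcdccgafaageab')
  3 → (2, 'acddbgcdccgafaageab')
  4 → (13, 'afaageab')
  5 → (16, 'ageab')
  6 → (20, 'b')
  7 → (6, 'bgcdccgafaageab')
  8 → (1, 'cacddbgcdccgafaageab')
  9 → (10, 'ccgafaageab')
  10 → (8, 'cdccgafaageab')
  11 → (3, 'cddbgcdccgafaageab')
  12 → (11, 'cgafaageab')
  13 → (5, 'dbgcdccgafaageab')
  14 → (9, 'dccgafaageab')
  15 → (4, 'ddbgcdccgafaageab')
  16 → (18, 'eab')
  17 → (14, 'faageab')
  18 → (12, 'gafaageab')
  19 → (7, 'gcdccgafaageab')
  20 → (17, 'geab')

SA = [15, 19, 0, 2, 13, 16, 20, 6, 1, 10, 8, 3, 11, 5, 9, 4, 18, 14, 12, 7, 17]
rank  pair      lcp
   1  s[15:],s[19:]  1  'a'
   2  s[19:],s[0:]  1  'a'
   3  s[0:],s[2:]  2  'ac'
   4  s[2:],s[13:]  1  'a'
   5  s[13:],s[16:]  1  'a'
   6  s[16:],s[20:]  0  ''
   7  s[20:],s[6:]  1  'b'
   8  s[6:],s[1:]  0  ''
   9  s[1:],s[10:]  1  'c'
  10  s[10:],s[8:]  1  'c'
  11  s[8:],s[3:]  2  'cd'
  12  s[3:],s[11:]  1  'c'
  13  s[11:],s[5:]  0  ''
  14  s[5:],s[9:]  1  'd'
  15  s[9:],s[4:]  1  'd'
  16  s[4:],s[18:]  0  ''
  17  s[18:],s[14:]  0  ''
  18  s[14:],s[12:]  0  ''
  19  s[12:],s[7:]  1  'g'
  20  s[7:],s[17:]  1  'g'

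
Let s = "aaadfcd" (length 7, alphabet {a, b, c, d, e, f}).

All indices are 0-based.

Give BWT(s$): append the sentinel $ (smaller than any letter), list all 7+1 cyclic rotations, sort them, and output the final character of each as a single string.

d$aafcad

rank  rotation  last
    0  $aaadfcd  d
    1  aaadfcd$  $
    2  aadfcd$a  a
    3  adfcd$aa  a
    4  cd$aaadf  f
    5  d$aaadfc  c
    6  dfcd$aaa  a
    7  fcd$aaad  d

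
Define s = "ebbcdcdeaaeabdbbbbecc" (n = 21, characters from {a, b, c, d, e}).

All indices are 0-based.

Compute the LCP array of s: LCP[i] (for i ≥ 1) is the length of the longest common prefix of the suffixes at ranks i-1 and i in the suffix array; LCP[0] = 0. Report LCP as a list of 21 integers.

sorted suffixes:
  #0 SA[0]=8  'aaeabdbbbbecc'
  #1 SA[1]=11  'abdbbbbecc'
  #2 SA[2]=9  'aeabdbbbbecc'
  #3 SA[3]=14  'bbbbecc'
  #4 SA[4]=15  'bbbecc'
  #5 SA[5]=1  'bbcdcdeaaeabdbbbbecc'
  #6 SA[6]=16  'bbecc'
  #7 SA[7]=2  'bcdcdeaaeabdbbbbecc'
  #8 SA[8]=12  'bdbbbbecc'
  #9 SA[9]=17  'becc'
  #10 SA[10]=20  'c'
  #11 SA[11]=19  'cc'
  #12 SA[12]=3  'cdcdeaaeabdbbbbecc'
  #13 SA[13]=5  'cdeaaeabdbbbbecc'
  #14 SA[14]=13  'dbbbbecc'
  #15 SA[15]=4  'dcdeaaeabdbbbbecc'
  #16 SA[16]=6  'deaaeabdbbbbecc'
  #17 SA[17]=7  'eaaeabdbbbbecc'
  #18 SA[18]=10  'eabdbbbbecc'
  #19 SA[19]=0  'ebbcdcdeaaeabdbbbbecc'
  #20 SA[20]=18  'ecc'

SA = [8, 11, 9, 14, 15, 1, 16, 2, 12, 17, 20, 19, 3, 5, 13, 4, 6, 7, 10, 0, 18]
[i] adj suffixes → lcp
  [1] 8/11 → 1 ('a')
  [2] 11/9 → 1 ('a')
  [3] 9/14 → 0 ('')
  [4] 14/15 → 3 ('bbb')
  [5] 15/1 → 2 ('bb')
  [6] 1/16 → 2 ('bb')
  [7] 16/2 → 1 ('b')
  [8] 2/12 → 1 ('b')
  [9] 12/17 → 1 ('b')
  [10] 17/20 → 0 ('')
  [11] 20/19 → 1 ('c')
  [12] 19/3 → 1 ('c')
  [13] 3/5 → 2 ('cd')
  [14] 5/13 → 0 ('')
  [15] 13/4 → 1 ('d')
  [16] 4/6 → 1 ('d')
  [17] 6/7 → 0 ('')
  [18] 7/10 → 2 ('ea')
  [19] 10/0 → 1 ('e')
  [20] 0/18 → 1 ('e')

[0, 1, 1, 0, 3, 2, 2, 1, 1, 1, 0, 1, 1, 2, 0, 1, 1, 0, 2, 1, 1]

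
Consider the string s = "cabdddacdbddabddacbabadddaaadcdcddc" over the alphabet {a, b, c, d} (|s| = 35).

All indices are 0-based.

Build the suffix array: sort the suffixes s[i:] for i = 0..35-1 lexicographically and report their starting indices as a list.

[25, 26, 19, 12, 1, 16, 6, 27, 21, 18, 20, 9, 13, 2, 34, 0, 17, 7, 29, 31, 24, 11, 15, 5, 8, 33, 28, 30, 23, 10, 14, 4, 32, 22, 3]

rank→(start, suffix):
  0 → (25, 'aaadcdcddc')
  1 → (26, 'aadcdcddc')
  2 → (19, 'abadddaaadcdcddc')
  3 → (12, 'abddacbabadddaaadcdcddc')
  4 → (1, 'abdddacdbddabddacbabadddaaadcdcddc')
  5 → (16, 'acbabadddaaadcdcddc')
  6 → (6, 'acdbddabddacbabadddaaadcdcddc')
  7 → (27, 'adcdcddc')
  8 → (21, 'adddaaadcdcddc')
  9 → (18, 'babadddaaadcdcddc')
  10 → (20, 'badddaaadcdcddc')
  11 → (9, 'bddabddacbabadddaaadcdcddc')
  12 → (13, 'bddacbabadddaaadcdcddc')
  13 → (2, 'bdddacdbddabddacbabadddaaadcdcddc')
  14 → (34, 'c')
  15 → (0, 'cabdddacdbddabddacbabadddaaadcdcddc')
  16 → (17, 'cbabadddaaadcdcddc')
  17 → (7, 'cdbddabddacbabadddaaadcdcddc')
  18 → (29, 'cdcddc')
  19 → (31, 'cddc')
  20 → (24, 'daaadcdcddc')
  21 → (11, 'dabddacbabadddaaadcdcddc')
  22 → (15, 'dacbabadddaaadcdcddc')
  23 → (5, 'dacdbddabddacbabadddaaadcdcddc')
  24 → (8, 'dbddabddacbabadddaaadcdcddc')
  25 → (33, 'dc')
  26 → (28, 'dcdcddc')
  27 → (30, 'dcddc')
  28 → (23, 'ddaaadcdcddc')
  29 → (10, 'ddabddacbabadddaaadcdcddc')
  30 → (14, 'ddacbabadddaaadcdcddc')
  31 → (4, 'ddacdbddabddacbabadddaaadcdcddc')
  32 → (32, 'ddc')
  33 → (22, 'dddaaadcdcddc')
  34 → (3, 'dddacdbddabddacbabadddaaadcdcddc')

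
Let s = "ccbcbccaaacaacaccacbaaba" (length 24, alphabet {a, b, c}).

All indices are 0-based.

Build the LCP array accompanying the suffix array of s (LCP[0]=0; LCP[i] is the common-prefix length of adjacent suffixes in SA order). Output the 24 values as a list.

[0, 1, 2, 2, 4, 1, 1, 3, 2, 2, 0, 2, 1, 2, 0, 3, 2, 3, 1, 2, 3, 1, 3, 2]

rank→(start, suffix):
  0 → (23, 'a')
  1 → (7, 'aaacaacaccacbaaba')
  2 → (20, 'aaba')
  3 → (8, 'aacaacaccacbaaba')
  4 → (11, 'aacaccacbaaba')
  5 → (21, 'aba')
  6 → (9, 'acaacaccacbaaba')
  7 → (12, 'acaccacbaaba')
  8 → (17, 'acbaaba')
  9 → (14, 'accacbaaba')
  10 → (22, 'ba')
  11 → (19, 'baaba')
  12 → (2, 'bcbccaaacaacaccacbaaba')
  13 → (4, 'bccaaacaacaccacbaaba')
  14 → (6, 'caaacaacaccacbaaba')
  15 → (10, 'caacaccacbaaba')
  16 → (16, 'cacbaaba')
  17 → (13, 'caccacbaaba')
  18 → (18, 'cbaaba')
  19 → (1, 'cbcbccaaacaacaccacbaaba')
  20 → (3, 'cbccaaacaacaccacbaaba')
  21 → (5, 'ccaaacaacaccacbaaba')
  22 → (15, 'ccacbaaba')
  23 → (0, 'ccbcbccaaacaacaccacbaaba')

SA = [23, 7, 20, 8, 11, 21, 9, 12, 17, 14, 22, 19, 2, 4, 6, 10, 16, 13, 18, 1, 3, 5, 15, 0]
[i] adj suffixes → lcp
  [1] 23/7 → 1 ('a')
  [2] 7/20 → 2 ('aa')
  [3] 20/8 → 2 ('aa')
  [4] 8/11 → 4 ('aaca')
  [5] 11/21 → 1 ('a')
  [6] 21/9 → 1 ('a')
  [7] 9/12 → 3 ('aca')
  [8] 12/17 → 2 ('ac')
  [9] 17/14 → 2 ('ac')
  [10] 14/22 → 0 ('')
  [11] 22/19 → 2 ('ba')
  [12] 19/2 → 1 ('b')
  [13] 2/4 → 2 ('bc')
  [14] 4/6 → 0 ('')
  [15] 6/10 → 3 ('caa')
  [16] 10/16 → 2 ('ca')
  [17] 16/13 → 3 ('cac')
  [18] 13/18 → 1 ('c')
  [19] 18/1 → 2 ('cb')
  [20] 1/3 → 3 ('cbc')
  [21] 3/5 → 1 ('c')
  [22] 5/15 → 3 ('cca')
  [23] 15/0 → 2 ('cc')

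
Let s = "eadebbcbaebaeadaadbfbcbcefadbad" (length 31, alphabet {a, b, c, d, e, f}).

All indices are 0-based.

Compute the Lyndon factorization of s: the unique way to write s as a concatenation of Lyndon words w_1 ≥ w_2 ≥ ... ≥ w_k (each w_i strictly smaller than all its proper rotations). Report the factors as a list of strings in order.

["e", "adebbcbaebae", "ad", "aadbfbcbcefadbad"]

emit factor 1: 'e' (i=0, period=1)
emit factor 2: 'adebbcbaebae' (i=1, period=12)
emit factor 3: 'ad' (i=13, period=2)
emit factor 4: 'aadbfbcbcefadbad' (i=15, period=16)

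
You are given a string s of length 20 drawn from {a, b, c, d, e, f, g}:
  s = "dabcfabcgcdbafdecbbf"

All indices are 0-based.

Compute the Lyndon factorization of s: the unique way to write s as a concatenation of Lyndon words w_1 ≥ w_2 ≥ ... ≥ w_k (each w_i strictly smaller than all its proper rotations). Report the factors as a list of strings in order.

emit factor 1: 'd' (i=0, period=1)
emit factor 2: 'abcfabcgcdbafdecbbf' (i=1, period=19)

["d", "abcfabcgcdbafdecbbf"]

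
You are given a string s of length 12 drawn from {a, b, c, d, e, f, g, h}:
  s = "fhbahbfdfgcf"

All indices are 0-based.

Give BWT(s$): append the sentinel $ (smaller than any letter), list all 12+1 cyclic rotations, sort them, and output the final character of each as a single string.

fbhhgfcbd$ffa

rank  rotation       last
    0  $fhbahbfdfgcf  f
    1  ahbfdfgcf$fhb  b
    2  bahbfdfgcf$fh  h
    3  bfdfgcf$fhbah  h
    4  cf$fhbahbfdfg  g
    5  dfgcf$fhbahbf  f
    6  f$fhbahbfdfgc  c
    7  fdfgcf$fhbahb  b
    8  fgcf$fhbahbfd  d
    9  fhbahbfdfgcf$  $
   10  gcf$fhbahbfdf  f
   11  hbahbfdfgcf$f  f
   12  hbfdfgcf$fhba  a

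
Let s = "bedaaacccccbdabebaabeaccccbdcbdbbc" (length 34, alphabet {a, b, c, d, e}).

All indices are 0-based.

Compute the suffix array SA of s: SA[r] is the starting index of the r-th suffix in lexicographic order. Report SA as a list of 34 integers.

[3, 17, 4, 18, 13, 21, 5, 16, 31, 32, 11, 29, 26, 19, 14, 0, 33, 10, 28, 25, 9, 24, 8, 23, 7, 22, 6, 2, 12, 30, 27, 20, 15, 1]

sorted suffixes:
  #0 SA[0]=3  'aaacccccbdabebaabeaccccbdcbdbbc'
  #1 SA[1]=17  'aabeaccccbdcbdbbc'
  #2 SA[2]=4  'aacccccbdabebaabeaccccbdcbdbbc'
  #3 SA[3]=18  'abeaccccbdcbdbbc'
  #4 SA[4]=13  'abebaabeaccccbdcbdbbc'
  #5 SA[5]=21  'accccbdcbdbbc'
  #6 SA[6]=5  'acccccbdabebaabeaccccbdcbdbbc'
  #7 SA[7]=16  'baabeaccccbdcbdbbc'
  #8 SA[8]=31  'bbc'
  #9 SA[9]=32  'bc'
  #10 SA[10]=11  'bdabebaabeaccccbdcbdbbc'
  #11 SA[11]=29  'bdbbc'
  #12 SA[12]=26  'bdcbdbbc'
  #13 SA[13]=19  'beaccccbdcbdbbc'
  #14 SA[14]=14  'bebaabeaccccbdcbdbbc'
  #15 SA[15]=0  'bedaaacccccbdabebaabeaccccbdcbdbbc'
  #16 SA[16]=33  'c'
  #17 SA[17]=10  'cbdabebaabeaccccbdcbdbbc'
  #18 SA[18]=28  'cbdbbc'
  #19 SA[19]=25  'cbdcbdbbc'
  #20 SA[20]=9  'ccbdabebaabeaccccbdcbdbbc'
  #21 SA[21]=24  'ccbdcbdbbc'
  #22 SA[22]=8  'cccbdabebaabeaccccbdcbdbbc'
  #23 SA[23]=23  'cccbdcbdbbc'
  #24 SA[24]=7  'ccccbdabebaabeaccccbdcbdbbc'
  #25 SA[25]=22  'ccccbdcbdbbc'
  #26 SA[26]=6  'cccccbdabebaabeaccccbdcbdbbc'
  #27 SA[27]=2  'daaacccccbdabebaabeaccccbdcbdbbc'
  #28 SA[28]=12  'dabebaabeaccccbdcbdbbc'
  #29 SA[29]=30  'dbbc'
  #30 SA[30]=27  'dcbdbbc'
  #31 SA[31]=20  'eaccccbdcbdbbc'
  #32 SA[32]=15  'ebaabeaccccbdcbdbbc'
  #33 SA[33]=1  'edaaacccccbdabebaabeaccccbdcbdbbc'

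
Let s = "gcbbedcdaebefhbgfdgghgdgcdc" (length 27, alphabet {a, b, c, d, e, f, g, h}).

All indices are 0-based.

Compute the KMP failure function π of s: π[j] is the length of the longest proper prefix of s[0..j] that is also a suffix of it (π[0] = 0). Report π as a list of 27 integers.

[0, 0, 0, 0, 0, 0, 0, 0, 0, 0, 0, 0, 0, 0, 0, 1, 0, 0, 1, 1, 0, 1, 0, 1, 2, 0, 0]

π[0] = 0
j=1 s[j]='c': π[1]=0 (border '')
j=2 s[j]='b': π[2]=0 (border '')
j=3 s[j]='b': π[3]=0 (border '')
j=4 s[j]='e': π[4]=0 (border '')
j=5 s[j]='d': π[5]=0 (border '')
j=6 s[j]='c': π[6]=0 (border '')
j=7 s[j]='d': π[7]=0 (border '')
j=8 s[j]='a': π[8]=0 (border '')
j=9 s[j]='e': π[9]=0 (border '')
j=10 s[j]='b': π[10]=0 (border '')
j=11 s[j]='e': π[11]=0 (border '')
j=12 s[j]='f': π[12]=0 (border '')
j=13 s[j]='h': π[13]=0 (border '')
j=14 s[j]='b': π[14]=0 (border '')
j=15 s[j]='g': π[15]=1 (border 'g')
j=16 s[j]='f': k: 1→0; π[16]=0 (border '')
j=17 s[j]='d': π[17]=0 (border '')
j=18 s[j]='g': π[18]=1 (border 'g')
j=19 s[j]='g': k: 1→0; π[19]=1 (border 'g')
j=20 s[j]='h': k: 1→0; π[20]=0 (border '')
j=21 s[j]='g': π[21]=1 (border 'g')
j=22 s[j]='d': k: 1→0; π[22]=0 (border '')
j=23 s[j]='g': π[23]=1 (border 'g')
j=24 s[j]='c': π[24]=2 (border 'gc')
j=25 s[j]='d': k: 2→0; π[25]=0 (border '')
j=26 s[j]='c': π[26]=0 (border '')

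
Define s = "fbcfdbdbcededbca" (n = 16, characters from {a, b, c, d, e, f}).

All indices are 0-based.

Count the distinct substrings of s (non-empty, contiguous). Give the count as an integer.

120

rank→(start, suffix):
  0 → (15, 'a')
  1 → (13, 'bca')
  2 → (7, 'bcededbca')
  3 → (1, 'bcfdbdbcededbca')
  4 → (5, 'bdbcededbca')
  5 → (14, 'ca')
  6 → (8, 'cededbca')
  7 → (2, 'cfdbdbcededbca')
  8 → (12, 'dbca')
  9 → (6, 'dbcededbca')
  10 → (4, 'dbdbcededbca')
  11 → (10, 'dedbca')
  12 → (11, 'edbca')
  13 → (9, 'ededbca')
  14 → (0, 'fbcfdbdbcededbca')
  15 → (3, 'fdbdbcededbca')

SA = [15, 13, 7, 1, 5, 14, 8, 2, 12, 6, 4, 10, 11, 9, 0, 3]
i: (SA[i-1],SA[i]) lcp shared
  1: (15,13) 0 ''
  2: (13,7) 2 'bc'
  3: (7,1) 2 'bc'
  4: (1,5) 1 'b'
  5: (5,14) 0 ''
  6: (14,8) 1 'c'
  7: (8,2) 1 'c'
  8: (2,12) 0 ''
  9: (12,6) 3 'dbc'
  10: (6,4) 2 'db'
  11: (4,10) 1 'd'
  12: (10,11) 0 ''
  13: (11,9) 2 'ed'
  14: (9,0) 0 ''
  15: (0,3) 1 'f'

n(n+1)/2 = 16·17/2 = 136
Σ LCP = 0 + 0 + 2 + 2 + 1 + 0 + 1 + 1 + 0 + 3 + 2 + 1 + 0 + 2 + 0 + 1 = 16
distinct = 136 − 16 = 120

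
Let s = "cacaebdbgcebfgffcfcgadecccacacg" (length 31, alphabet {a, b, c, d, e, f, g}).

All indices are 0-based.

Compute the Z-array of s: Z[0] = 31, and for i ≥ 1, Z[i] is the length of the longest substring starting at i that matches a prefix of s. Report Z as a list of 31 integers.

[31, 0, 2, 0, 0, 0, 0, 0, 0, 1, 0, 0, 0, 0, 0, 0, 1, 0, 1, 0, 0, 0, 0, 1, 1, 4, 0, 3, 0, 1, 0]

Z[0]=31
i=1: fresh scan; Z[1]=0
i=2: fresh scan; Z[2]=2 grow→box=[2,4)
i=3: min(r-i=1, Z[1]=0)=0; Z[3]=0
i=4: fresh scan; Z[4]=0
i=5: fresh scan; Z[5]=0
i=6: fresh scan; Z[6]=0
i=7: fresh scan; Z[7]=0
i=8: fresh scan; Z[8]=0
i=9: fresh scan; Z[9]=1 grow→box=[9,10)
i=10: fresh scan; Z[10]=0
i=11: fresh scan; Z[11]=0
i=12: fresh scan; Z[12]=0
i=13: fresh scan; Z[13]=0
i=14: fresh scan; Z[14]=0
i=15: fresh scan; Z[15]=0
i=16: fresh scan; Z[16]=1 grow→box=[16,17)
i=17: fresh scan; Z[17]=0
i=18: fresh scan; Z[18]=1 grow→box=[18,19)
i=19: fresh scan; Z[19]=0
i=20: fresh scan; Z[20]=0
i=21: fresh scan; Z[21]=0
i=22: fresh scan; Z[22]=0
i=23: fresh scan; Z[23]=1 grow→box=[23,24)
i=24: fresh scan; Z[24]=1 grow→box=[24,25)
i=25: fresh scan; Z[25]=4 grow→box=[25,29)
i=26: min(r-i=3, Z[1]=0)=0; Z[26]=0
i=27: min(r-i=2, Z[2]=2)=2; Z[27]=3 grow→box=[27,30)
i=28: min(r-i=2, Z[1]=0)=0; Z[28]=0
i=29: min(r-i=1, Z[2]=2)=1; Z[29]=1
i=30: fresh scan; Z[30]=0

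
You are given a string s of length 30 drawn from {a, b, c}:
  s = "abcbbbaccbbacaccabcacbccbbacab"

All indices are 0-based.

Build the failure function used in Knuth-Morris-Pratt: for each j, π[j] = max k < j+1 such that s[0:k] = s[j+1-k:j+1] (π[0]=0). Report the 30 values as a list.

π[0] = 0
j=1 s[j]='b': π[1]=0 (border '')
j=2 s[j]='c': π[2]=0 (border '')
j=3 s[j]='b': π[3]=0 (border '')
j=4 s[j]='b': π[4]=0 (border '')
j=5 s[j]='b': π[5]=0 (border '')
j=6 s[j]='a': π[6]=1 (border 'a')
j=7 s[j]='c': k: 1→0; π[7]=0 (border '')
j=8 s[j]='c': π[8]=0 (border '')
j=9 s[j]='b': π[9]=0 (border '')
j=10 s[j]='b': π[10]=0 (border '')
j=11 s[j]='a': π[11]=1 (border 'a')
j=12 s[j]='c': k: 1→0; π[12]=0 (border '')
j=13 s[j]='a': π[13]=1 (border 'a')
j=14 s[j]='c': k: 1→0; π[14]=0 (border '')
j=15 s[j]='c': π[15]=0 (border '')
j=16 s[j]='a': π[16]=1 (border 'a')
j=17 s[j]='b': π[17]=2 (border 'ab')
j=18 s[j]='c': π[18]=3 (border 'abc')
j=19 s[j]='a': k: 3→0; π[19]=1 (border 'a')
j=20 s[j]='c': k: 1→0; π[20]=0 (border '')
j=21 s[j]='b': π[21]=0 (border '')
j=22 s[j]='c': π[22]=0 (border '')
j=23 s[j]='c': π[23]=0 (border '')
j=24 s[j]='b': π[24]=0 (border '')
j=25 s[j]='b': π[25]=0 (border '')
j=26 s[j]='a': π[26]=1 (border 'a')
j=27 s[j]='c': k: 1→0; π[27]=0 (border '')
j=28 s[j]='a': π[28]=1 (border 'a')
j=29 s[j]='b': π[29]=2 (border 'ab')

[0, 0, 0, 0, 0, 0, 1, 0, 0, 0, 0, 1, 0, 1, 0, 0, 1, 2, 3, 1, 0, 0, 0, 0, 0, 0, 1, 0, 1, 2]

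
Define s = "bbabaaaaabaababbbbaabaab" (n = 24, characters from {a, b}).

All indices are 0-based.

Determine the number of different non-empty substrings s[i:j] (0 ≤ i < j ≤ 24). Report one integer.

234

rank | idx | suffix
   0 |   4 | aaaaabaababbbbaabaab
   1 |   5 | aaaabaababbbbaabaab
   2 |   6 | aaabaababbbbaabaab
   3 |  21 | aab
   4 |  18 | aabaab
   5 |   7 | aabaababbbbaabaab
   6 |  10 | aababbbbaabaab
   7 |  22 | ab
   8 |   2 | abaaaaabaababbbbaabaab
   9 |  19 | abaab
  10 |   8 | abaababbbbaabaab
  11 |  11 | ababbbbaabaab
  12 |  13 | abbbbaabaab
  13 |  23 | b
  14 |   3 | baaaaabaababbbbaabaab
  15 |  20 | baab
  16 |  17 | baabaab
  17 |   9 | baababbbbaabaab
  18 |   1 | babaaaaabaababbbbaabaab
  19 |  12 | babbbbaabaab
  20 |  16 | bbaabaab
  21 |   0 | bbabaaaaabaababbbbaabaab
  22 |  15 | bbbaabaab
  23 |  14 | bbbbaabaab

SA = [4, 5, 6, 21, 18, 7, 10, 22, 2, 19, 8, 11, 13, 23, 3, 20, 17, 9, 1, 12, 16, 0, 15, 14]
i: (SA[i-1],SA[i]) lcp shared
  1: (4,5) 4 'aaaa'
  2: (5,6) 3 'aaa'
  3: (6,21) 2 'aa'
  4: (21,18) 3 'aab'
  5: (18,7) 6 'aabaab'
  6: (7,10) 4 'aaba'
  7: (10,22) 1 'a'
  8: (22,2) 2 'ab'
  9: (2,19) 4 'abaa'
  10: (19,8) 5 'abaab'
  11: (8,11) 3 'aba'
  12: (11,13) 2 'ab'
  13: (13,23) 0 ''
  14: (23,3) 1 'b'
  15: (3,20) 3 'baa'
  16: (20,17) 4 'baab'
  17: (17,9) 5 'baaba'
  18: (9,1) 2 'ba'
  19: (1,12) 3 'bab'
  20: (12,16) 1 'b'
  21: (16,0) 3 'bba'
  22: (0,15) 2 'bb'
  23: (15,14) 3 'bbb'

n(n+1)/2 = 24·25/2 = 300
Σ LCP = 0 + 4 + 3 + 2 + 3 + 6 + 4 + 1 + 2 + 4 + 5 + 3 + 2 + 0 + 1 + 3 + 4 + 5 + 2 + 3 + 1 + 3 + 2 + 3 = 66
distinct = 300 − 66 = 234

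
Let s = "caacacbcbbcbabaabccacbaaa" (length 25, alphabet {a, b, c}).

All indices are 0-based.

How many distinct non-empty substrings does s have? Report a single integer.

282

sorted suffixes:
  #0 SA[0]=24  'a'
  #1 SA[1]=23  'aa'
  #2 SA[2]=22  'aaa'
  #3 SA[3]=14  'aabccacbaaa'
  #4 SA[4]=1  'aacacbcbbcbabaabccacbaaa'
  #5 SA[5]=12  'abaabccacbaaa'
  #6 SA[6]=15  'abccacbaaa'
  #7 SA[7]=2  'acacbcbbcbabaabccacbaaa'
  #8 SA[8]=19  'acbaaa'
  #9 SA[9]=4  'acbcbbcbabaabccacbaaa'
  #10 SA[10]=21  'baaa'
  #11 SA[11]=13  'baabccacbaaa'
  #12 SA[12]=11  'babaabccacbaaa'
  #13 SA[13]=8  'bbcbabaabccacbaaa'
  #14 SA[14]=9  'bcbabaabccacbaaa'
  #15 SA[15]=6  'bcbbcbabaabccacbaaa'
  #16 SA[16]=16  'bccacbaaa'
  #17 SA[17]=0  'caacacbcbbcbabaabccacbaaa'
  #18 SA[18]=18  'cacbaaa'
  #19 SA[19]=3  'cacbcbbcbabaabccacbaaa'
  #20 SA[20]=20  'cbaaa'
  #21 SA[21]=10  'cbabaabccacbaaa'
  #22 SA[22]=7  'cbbcbabaabccacbaaa'
  #23 SA[23]=5  'cbcbbcbabaabccacbaaa'
  #24 SA[24]=17  'ccacbaaa'

SA = [24, 23, 22, 14, 1, 12, 15, 2, 19, 4, 21, 13, 11, 8, 9, 6, 16, 0, 18, 3, 20, 10, 7, 5, 17]
rank  pair      lcp
   1  s[24:],s[23:]  1  'a'
   2  s[23:],s[22:]  2  'aa'
   3  s[22:],s[14:]  2  'aa'
   4  s[14:],s[1:]  2  'aa'
   5  s[1:],s[12:]  1  'a'
   6  s[12:],s[15:]  2  'ab'
   7  s[15:],s[2:]  1  'a'
   8  s[2:],s[19:]  2  'ac'
   9  s[19:],s[4:]  3  'acb'
  10  s[4:],s[21:]  0  ''
  11  s[21:],s[13:]  3  'baa'
  12  s[13:],s[11:]  2  'ba'
  13  s[11:],s[8:]  1  'b'
  14  s[8:],s[9:]  1  'b'
  15  s[9:],s[6:]  3  'bcb'
  16  s[6:],s[16:]  2  'bc'
  17  s[16:],s[0:]  0  ''
  18  s[0:],s[18:]  2  'ca'
  19  s[18:],s[3:]  4  'cacb'
  20  s[3:],s[20:]  1  'c'
  21  s[20:],s[10:]  3  'cba'
  22  s[10:],s[7:]  2  'cb'
  23  s[7:],s[5:]  2  'cb'
  24  s[5:],s[17:]  1  'c'

n(n+1)/2 = 25·26/2 = 325
Σ LCP = 0 + 1 + 2 + 2 + 2 + 1 + 2 + 1 + 2 + 3 + 0 + 3 + 2 + 1 + 1 + 3 + 2 + 0 + 2 + 4 + 1 + 3 + 2 + 2 + 1 = 43
distinct = 325 − 43 = 282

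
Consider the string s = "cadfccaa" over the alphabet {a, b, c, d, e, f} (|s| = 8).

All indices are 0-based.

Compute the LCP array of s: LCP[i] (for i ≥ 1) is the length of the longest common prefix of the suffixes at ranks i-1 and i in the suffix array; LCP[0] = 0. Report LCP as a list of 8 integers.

[0, 1, 1, 0, 2, 1, 0, 0]

sorted suffixes:
  #0 SA[0]=7  'a'
  #1 SA[1]=6  'aa'
  #2 SA[2]=1  'adfccaa'
  #3 SA[3]=5  'caa'
  #4 SA[4]=0  'cadfccaa'
  #5 SA[5]=4  'ccaa'
  #6 SA[6]=2  'dfccaa'
  #7 SA[7]=3  'fccaa'

SA = [7, 6, 1, 5, 0, 4, 2, 3]
rank  pair      lcp
   1  s[7:],s[6:]  1  'a'
   2  s[6:],s[1:]  1  'a'
   3  s[1:],s[5:]  0  ''
   4  s[5:],s[0:]  2  'ca'
   5  s[0:],s[4:]  1  'c'
   6  s[4:],s[2:]  0  ''
   7  s[2:],s[3:]  0  ''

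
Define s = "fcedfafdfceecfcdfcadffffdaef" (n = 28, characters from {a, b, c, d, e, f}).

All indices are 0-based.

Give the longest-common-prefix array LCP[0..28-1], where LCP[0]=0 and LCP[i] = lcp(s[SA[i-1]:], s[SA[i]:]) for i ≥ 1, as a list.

[0, 1, 1, 0, 1, 1, 2, 1, 0, 1, 2, 3, 2, 0, 1, 1, 1, 0, 1, 1, 2, 2, 3, 1, 2, 1, 2, 3]

rank→(start, suffix):
  0 → (18, 'adffffdaef')
  1 → (25, 'aef')
  2 → (5, 'afdfceecfcdfcadffffdaef')
  3 → (17, 'cadffffdaef')
  4 → (14, 'cdfcadffffdaef')
  5 → (1, 'cedfafdfceecfcdfcadffffdaef')
  6 → (9, 'ceecfcdfcadffffdaef')
  7 → (12, 'cfcdfcadffffdaef')
  8 → (24, 'daef')
  9 → (3, 'dfafdfceecfcdfcadffffdaef')
  10 → (15, 'dfcadffffdaef')
  11 → (7, 'dfceecfcdfcadffffdaef')
  12 → (19, 'dffffdaef')
  13 → (11, 'ecfcdfcadffffdaef')
  14 → (2, 'edfafdfceecfcdfcadffffdaef')
  15 → (10, 'eecfcdfcadffffdaef')
  16 → (26, 'ef')
  17 → (27, 'f')
  18 → (4, 'fafdfceecfcdfcadffffdaef')
  19 → (16, 'fcadffffdaef')
  20 → (13, 'fcdfcadffffdaef')
  21 → (0, 'fcedfafdfceecfcdfcadffffdaef')
  22 → (8, 'fceecfcdfcadffffdaef')
  23 → (23, 'fdaef')
  24 → (6, 'fdfceecfcdfcadffffdaef')
  25 → (22, 'ffdaef')
  26 → (21, 'fffdaef')
  27 → (20, 'ffffdaef')

SA = [18, 25, 5, 17, 14, 1, 9, 12, 24, 3, 15, 7, 19, 11, 2, 10, 26, 27, 4, 16, 13, 0, 8, 23, 6, 22, 21, 20]
i: (SA[i-1],SA[i]) lcp shared
  1: (18,25) 1 'a'
  2: (25,5) 1 'a'
  3: (5,17) 0 ''
  4: (17,14) 1 'c'
  5: (14,1) 1 'c'
  6: (1,9) 2 'ce'
  7: (9,12) 1 'c'
  8: (12,24) 0 ''
  9: (24,3) 1 'd'
  10: (3,15) 2 'df'
  11: (15,7) 3 'dfc'
  12: (7,19) 2 'df'
  13: (19,11) 0 ''
  14: (11,2) 1 'e'
  15: (2,10) 1 'e'
  16: (10,26) 1 'e'
  17: (26,27) 0 ''
  18: (27,4) 1 'f'
  19: (4,16) 1 'f'
  20: (16,13) 2 'fc'
  21: (13,0) 2 'fc'
  22: (0,8) 3 'fce'
  23: (8,23) 1 'f'
  24: (23,6) 2 'fd'
  25: (6,22) 1 'f'
  26: (22,21) 2 'ff'
  27: (21,20) 3 'fff'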